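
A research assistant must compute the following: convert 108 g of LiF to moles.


M(LiF) = 25.94 g/mol
n = mass/M = 108/25.94 = 4.1635 mol

4.1635 mol


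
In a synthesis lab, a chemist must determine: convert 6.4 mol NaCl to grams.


M(NaCl) = 58.44 g/mol
mass = n × M = 6.4 × 58.44 = 374.02 g

374.02 g


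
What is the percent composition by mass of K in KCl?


M(KCl) = 1×39.1 + 1×35.45 = 74.55 g/mol
Mass of K = 1 × 39.1 = 39.10 g/mol
% K = 39.10/74.55 × 100 = 52.45%

52.45%


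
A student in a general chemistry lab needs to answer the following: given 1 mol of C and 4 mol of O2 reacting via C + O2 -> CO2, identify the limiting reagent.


Mole ratio available / coefficient:
  C: 1/1 = 1.000
  O2: 4/1 = 4.000
Smaller ratio is limiting.

C


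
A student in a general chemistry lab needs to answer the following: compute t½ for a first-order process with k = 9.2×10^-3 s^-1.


t½ = ln2/k = 0.693147/(9.2×10^-3 s^-1)
= 75.34 s

75.34 s


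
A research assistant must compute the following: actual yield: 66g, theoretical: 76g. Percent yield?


% yield = actual/theoretical × 100
= 66/76 × 100
= 86.84%

86.84%


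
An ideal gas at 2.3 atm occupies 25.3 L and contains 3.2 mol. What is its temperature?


PV = nRT  (R = 0.08206 L·atm/(mol·K))
T = PV/(nR) = 2.3×25.3/(3.2×0.08206)
= 58.19/0.262592
= 221.60 K

221.60 K


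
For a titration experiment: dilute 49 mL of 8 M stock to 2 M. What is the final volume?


C1V1 = C2V2
8 × 49 = 2 × V2
V2 = 392/2 = 196.0 mL

196.0 mL


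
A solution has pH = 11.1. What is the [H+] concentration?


[H+] = 10^(-pH) = 10^(-11.1)
= 7.94×10^-12 M

7.94×10^-12 M


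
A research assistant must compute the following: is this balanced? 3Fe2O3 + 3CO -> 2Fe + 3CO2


Equation: 3Fe2O3 + 3CO -> 2Fe + 3CO2
Check atoms: C: 3=3, Fe: 6≠2, O: 12≠6
Not balanced

No, not balanced


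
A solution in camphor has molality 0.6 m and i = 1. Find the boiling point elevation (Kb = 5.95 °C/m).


ΔTb = Kb × m × i
= 5.95 × 0.6 × 1
= 3.57 °C

3.57 °C


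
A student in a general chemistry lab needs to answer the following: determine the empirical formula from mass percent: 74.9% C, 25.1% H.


Assume 100 g sample. Moles of each element:
  C: 74.9/12.01 = 6.236 mol
  H: 25.1/1.008 = 24.901 mol
Divide by smallest (6.236):
  C: 6.236/6.236 = 1.0
  H: 24.901/6.236 = 3.99
Empirical formula: CH4

CH4


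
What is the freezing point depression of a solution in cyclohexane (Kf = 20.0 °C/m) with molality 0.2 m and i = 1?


ΔTf = Kf × m × i
= 20.0 × 0.2 × 1
= 4.0 °C

4.0 °C


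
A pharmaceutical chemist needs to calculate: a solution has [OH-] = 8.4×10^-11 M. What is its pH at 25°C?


pOH = -log10([OH-]) = -log10(8.4×10^-11)
= 11 - log10(8.4) = 10.08
pH = 14 - pOH = 14 - 10.08 = 3.92

3.92


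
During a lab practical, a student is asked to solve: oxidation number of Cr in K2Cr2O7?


2(+1) + 2x + 7(-2) = 0, so x = +6
Oxidation number: +6

+6


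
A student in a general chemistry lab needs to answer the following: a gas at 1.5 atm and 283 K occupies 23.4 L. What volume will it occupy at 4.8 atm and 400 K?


P1V1/T1 = P2V2/T2
V2 = P1V1T2/(T1P2)
= 1.5×23.4×400/(283×4.8)
= 10.336 L

10.336 L


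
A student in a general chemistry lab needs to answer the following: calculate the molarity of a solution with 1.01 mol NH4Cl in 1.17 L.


M = n/V = 1.01/1.17 = 0.863 mol/L

0.863 M


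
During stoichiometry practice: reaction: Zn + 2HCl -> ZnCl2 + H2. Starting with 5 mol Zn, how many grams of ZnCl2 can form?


Mole ratio ZnCl2:Zn = 1:1
n(ZnCl2) = 5 × 1/1 = 5.000 mol
mass = 5.000 × 136.28 = 681.4 g

681.4 g


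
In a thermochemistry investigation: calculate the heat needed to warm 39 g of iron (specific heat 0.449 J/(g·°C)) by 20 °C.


q = mcΔT = 39 × 0.449 × 20
= 350.22 J

350.22 J


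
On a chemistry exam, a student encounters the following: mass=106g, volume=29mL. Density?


ρ = mass/volume
= 106/29
= 3.655 g/mL

3.655 g/mL


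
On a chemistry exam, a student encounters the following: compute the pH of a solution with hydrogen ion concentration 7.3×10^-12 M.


pH = -log10([H+]) = -log10(7.3×10^-12)
= 12 - log10(7.3)
= 12 - 0.86
= 11.14

11.14


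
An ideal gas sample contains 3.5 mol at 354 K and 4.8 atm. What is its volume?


PV = nRT  (R = 0.08206 L·atm/(mol·K))
V = nRT/P = 3.5×0.08206×354/4.8
= 21.182 L

21.182 L


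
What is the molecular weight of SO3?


M(SO3) = 1×32.07 + 3×16.0
= 32.07 + 48.0
= 80.07 g/mol

80.07 g/mol


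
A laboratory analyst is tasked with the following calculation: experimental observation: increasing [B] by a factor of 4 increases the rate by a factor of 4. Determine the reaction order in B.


rate ∝ [B]^n
4^n = 4 → n = 1
Order in B: 1

1


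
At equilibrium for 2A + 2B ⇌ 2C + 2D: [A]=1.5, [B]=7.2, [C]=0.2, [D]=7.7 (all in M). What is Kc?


Kc = [C]^2[D]^2/([A]^2[B]^2)
= (0.2^2 × 7.7^2)/(1.5^2 × 7.2^2)
= 2.3716/116.64
= 0.02033

0.02033


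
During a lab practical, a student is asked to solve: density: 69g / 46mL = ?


ρ = mass/volume
= 69/46
= 1.5 g/mL

1.5 g/mL


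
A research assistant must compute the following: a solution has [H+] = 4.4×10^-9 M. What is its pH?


pH = -log10([H+]) = -log10(4.4×10^-9)
= 9 - log10(4.4)
= 9 - 0.64
= 8.36

8.36


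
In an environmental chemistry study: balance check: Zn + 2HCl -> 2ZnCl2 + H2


Equation: Zn + 2HCl -> 2ZnCl2 + H2
Check atoms: Cl: 2≠4, H: 2=2, Zn: 1≠2
Not balanced

No, not balanced


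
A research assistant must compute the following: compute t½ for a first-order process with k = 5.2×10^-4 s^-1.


t½ = ln2/k = 0.693147/(5.2×10^-4 s^-1)
= 1333 s

1333 s


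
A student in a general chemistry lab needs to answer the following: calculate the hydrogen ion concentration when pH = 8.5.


[H+] = 10^(-pH) = 10^(-8.5)
= 3.16×10^-9 M

3.16×10^-9 M


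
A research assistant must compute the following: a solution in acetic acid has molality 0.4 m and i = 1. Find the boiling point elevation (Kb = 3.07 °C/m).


ΔTb = Kb × m × i
= 3.07 × 0.4 × 1
= 1.228 °C

1.228 °C


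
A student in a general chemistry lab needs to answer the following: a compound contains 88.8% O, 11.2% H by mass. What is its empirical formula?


Assume 100 g sample. Moles of each element:
  O: 88.8/16.0 = 5.55 mol
  H: 11.2/1.008 = 11.111 mol
Divide by smallest (5.55):
  O: 5.55/5.55 = 1.0
  H: 11.111/5.55 = 2.0
Empirical formula: H2O

H2O


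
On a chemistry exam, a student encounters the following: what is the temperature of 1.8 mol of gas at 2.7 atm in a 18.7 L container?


PV = nRT  (R = 0.08206 L·atm/(mol·K))
T = PV/(nR) = 2.7×18.7/(1.8×0.08206)
= 50.49/0.147708
= 341.82 K

341.82 K


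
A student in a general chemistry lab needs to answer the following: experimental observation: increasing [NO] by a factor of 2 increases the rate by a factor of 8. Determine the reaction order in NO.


rate ∝ [NO]^n
2^n = 8 → n = 3
Order in NO: 3

3


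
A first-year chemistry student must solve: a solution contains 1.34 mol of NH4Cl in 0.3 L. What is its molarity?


M = n/V = 1.34/0.3 = 4.467 mol/L

4.467 M


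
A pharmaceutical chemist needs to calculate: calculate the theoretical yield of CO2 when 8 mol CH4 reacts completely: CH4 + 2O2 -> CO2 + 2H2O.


Mole ratio CO2:CH4 = 1:1
n(CO2) = 8 × 1/1 = 8.000 mol
mass = 8.000 × 44.01 = 352.08 g

352.08 g


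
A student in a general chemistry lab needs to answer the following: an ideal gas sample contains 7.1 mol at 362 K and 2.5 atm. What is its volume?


PV = nRT  (R = 0.08206 L·atm/(mol·K))
V = nRT/P = 7.1×0.08206×362/2.5
= 84.364 L

84.364 L


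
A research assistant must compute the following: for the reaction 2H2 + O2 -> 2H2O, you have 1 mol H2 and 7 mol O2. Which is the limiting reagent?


Mole ratio available / coefficient:
  H2: 1/2 = 0.500
  O2: 7/1 = 7.000
Smaller ratio is limiting.

H2


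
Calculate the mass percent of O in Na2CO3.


M(Na2CO3) = 2×22.99 + 1×12.01 + 3×16.0 = 105.99 g/mol
Mass of O = 3 × 16.0 = 48.00 g/mol
% O = 48.00/105.99 × 100 = 45.29%

45.29%


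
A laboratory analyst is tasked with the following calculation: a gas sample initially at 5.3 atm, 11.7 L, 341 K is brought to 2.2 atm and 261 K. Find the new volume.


P1V1/T1 = P2V2/T2
V2 = P1V1T2/(T1P2)
= 5.3×11.7×261/(341×2.2)
= 21.574 L

21.574 L


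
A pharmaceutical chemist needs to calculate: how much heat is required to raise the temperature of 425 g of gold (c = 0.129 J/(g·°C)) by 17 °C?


q = mcΔT = 425 × 0.129 × 17
= 932.03 J

932.03 J


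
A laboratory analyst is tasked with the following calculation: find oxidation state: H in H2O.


H is +1 with nonmetals
Oxidation number: +1

+1


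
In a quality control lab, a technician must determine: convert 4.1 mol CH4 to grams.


M(CH4) = 16.04 g/mol
mass = n × M = 4.1 × 16.04 = 65.76 g

65.76 g


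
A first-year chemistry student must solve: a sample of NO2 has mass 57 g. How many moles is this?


M(NO2) = 46.01 g/mol
n = mass/M = 57/46.01 = 1.2389 mol

1.2389 mol


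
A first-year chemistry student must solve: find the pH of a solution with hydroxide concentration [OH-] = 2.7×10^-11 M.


pOH = -log10([OH-]) = -log10(2.7×10^-11)
= 11 - log10(2.7) = 10.57
pH = 14 - pOH = 14 - 10.57 = 3.43

3.43


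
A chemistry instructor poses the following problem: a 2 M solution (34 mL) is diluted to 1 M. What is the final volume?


C1V1 = C2V2
2 × 34 = 1 × V2
V2 = 68/1 = 68.0 mL

68.0 mL


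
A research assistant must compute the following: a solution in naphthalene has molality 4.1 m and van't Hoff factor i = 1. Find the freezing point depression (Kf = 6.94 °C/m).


ΔTf = Kf × m × i
= 6.94 × 4.1 × 1
= 28.454 °C

28.454 °C


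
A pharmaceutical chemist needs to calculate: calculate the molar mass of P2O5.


M(P2O5) = 2×30.97 + 5×16.0
= 61.94 + 80.0
= 141.94 g/mol

141.94 g/mol


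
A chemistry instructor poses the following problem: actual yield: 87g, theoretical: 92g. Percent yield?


% yield = actual/theoretical × 100
= 87/92 × 100
= 94.57%

94.57%


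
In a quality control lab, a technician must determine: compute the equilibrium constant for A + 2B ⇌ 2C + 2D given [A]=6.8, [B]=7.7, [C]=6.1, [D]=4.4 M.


Kc = [C]^2[D]^2/([A][B]^2)
= (6.1^2 × 4.4^2)/(6.8^1 × 7.7^2)
= 720.3856/403.172
= 1.787

1.787


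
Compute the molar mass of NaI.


M(NaI) = 1×22.99 + 1×126.9
= 22.99 + 126.9
= 149.89 g/mol

149.89 g/mol


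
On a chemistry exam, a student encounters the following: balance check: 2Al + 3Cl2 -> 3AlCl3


Equation: 2Al + 3Cl2 -> 3AlCl3
Check atoms: Al: 2≠3, Cl: 6≠9
Not balanced

No, not balanced


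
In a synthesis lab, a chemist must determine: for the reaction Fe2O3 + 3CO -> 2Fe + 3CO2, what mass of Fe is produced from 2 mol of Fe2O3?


Mole ratio Fe:Fe2O3 = 2:1
n(Fe) = 2 × 2/1 = 4.000 mol
mass = 4.000 × 55.85 = 223.4 g

223.4 g


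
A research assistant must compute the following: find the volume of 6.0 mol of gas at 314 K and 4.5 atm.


PV = nRT  (R = 0.08206 L·atm/(mol·K))
V = nRT/P = 6.0×0.08206×314/4.5
= 34.356 L

34.356 L


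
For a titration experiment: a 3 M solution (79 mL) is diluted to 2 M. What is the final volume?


C1V1 = C2V2
3 × 79 = 2 × V2
V2 = 237/2 = 118.5 mL

118.5 mL


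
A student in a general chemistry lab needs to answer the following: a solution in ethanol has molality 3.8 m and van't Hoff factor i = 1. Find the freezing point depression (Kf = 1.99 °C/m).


ΔTf = Kf × m × i
= 1.99 × 3.8 × 1
= 7.562 °C

7.562 °C


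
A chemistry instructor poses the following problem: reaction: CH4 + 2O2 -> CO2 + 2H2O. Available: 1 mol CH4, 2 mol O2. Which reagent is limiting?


Mole ratio available / coefficient:
  CH4: 1/1 = 1.000
  O2: 2/2 = 1.000
Smaller ratio is limiting.

neither (stoichiometric); CH4 and O2 are fully consumed


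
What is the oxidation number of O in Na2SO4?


O is usually -2
Oxidation number: -2

-2


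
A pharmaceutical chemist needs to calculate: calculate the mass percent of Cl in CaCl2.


M(CaCl2) = 1×40.08 + 2×35.45 = 110.98 g/mol
Mass of Cl = 2 × 35.45 = 70.90 g/mol
% Cl = 70.90/110.98 × 100 = 63.89%

63.89%


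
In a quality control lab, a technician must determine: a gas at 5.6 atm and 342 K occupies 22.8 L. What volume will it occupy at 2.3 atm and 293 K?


P1V1/T1 = P2V2/T2
V2 = P1V1T2/(T1P2)
= 5.6×22.8×293/(342×2.3)
= 47.559 L

47.559 L


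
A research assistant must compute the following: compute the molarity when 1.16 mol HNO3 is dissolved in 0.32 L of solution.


M = n/V = 1.16/0.32 = 3.625 mol/L

3.625 M


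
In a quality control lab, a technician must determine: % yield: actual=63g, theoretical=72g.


% yield = actual/theoretical × 100
= 63/72 × 100
= 87.5%

87.5%


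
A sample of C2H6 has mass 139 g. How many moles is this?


M(C2H6) = 30.07 g/mol
n = mass/M = 139/30.07 = 4.6225 mol

4.6225 mol


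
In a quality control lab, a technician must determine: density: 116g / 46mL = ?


ρ = mass/volume
= 116/46
= 2.522 g/mL

2.522 g/mL


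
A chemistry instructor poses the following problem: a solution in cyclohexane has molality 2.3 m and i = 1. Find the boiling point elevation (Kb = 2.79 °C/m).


ΔTb = Kb × m × i
= 2.79 × 2.3 × 1
= 6.417 °C

6.417 °C


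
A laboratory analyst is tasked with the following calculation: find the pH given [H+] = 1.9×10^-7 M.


pH = -log10([H+]) = -log10(1.9×10^-7)
= 7 - log10(1.9)
= 7 - 0.28
= 6.72

6.72


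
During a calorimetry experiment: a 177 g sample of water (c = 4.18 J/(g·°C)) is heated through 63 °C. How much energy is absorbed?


q = mcΔT = 177 × 4.18 × 63
= 46611.18 J

46611.18 J


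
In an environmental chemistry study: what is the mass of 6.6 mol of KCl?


M(KCl) = 74.55 g/mol
mass = n × M = 6.6 × 74.55 = 492.03 g

492.03 g


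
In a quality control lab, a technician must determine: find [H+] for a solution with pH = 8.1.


[H+] = 10^(-pH) = 10^(-8.1)
= 7.94×10^-9 M

7.94×10^-9 M


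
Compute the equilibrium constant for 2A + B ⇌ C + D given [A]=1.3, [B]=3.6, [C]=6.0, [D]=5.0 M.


Kc = [C][D]/([A]^2[B])
= (6.0^1 × 5.0^1)/(1.3^2 × 3.6^1)
= 30/6.084
= 4.931

4.931


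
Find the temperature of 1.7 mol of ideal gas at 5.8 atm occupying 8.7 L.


PV = nRT  (R = 0.08206 L·atm/(mol·K))
T = PV/(nR) = 5.8×8.7/(1.7×0.08206)
= 50.46/0.139502
= 361.72 K

361.72 K


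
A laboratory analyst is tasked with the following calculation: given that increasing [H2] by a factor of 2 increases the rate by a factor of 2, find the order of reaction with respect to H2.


rate ∝ [H2]^n
2^n = 2 → n = 1
Order in H2: 1

1


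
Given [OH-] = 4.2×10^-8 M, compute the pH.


pOH = -log10([OH-]) = -log10(4.2×10^-8)
= 8 - log10(4.2) = 7.38
pH = 14 - pOH = 14 - 7.38 = 6.62

6.62


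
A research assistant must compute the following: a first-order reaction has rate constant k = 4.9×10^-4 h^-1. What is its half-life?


t½ = ln2/k = 0.693147/(4.9×10^-4 h^-1)
= 1415 h

1415 h


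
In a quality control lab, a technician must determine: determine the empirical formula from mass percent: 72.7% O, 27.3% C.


Assume 100 g sample. Moles of each element:
  O: 72.7/16.0 = 4.544 mol
  C: 27.3/12.01 = 2.273 mol
Divide by smallest (2.273):
  O: 4.544/2.273 = 2.0
  C: 2.273/2.273 = 1.0
Empirical formula: CO2

CO2


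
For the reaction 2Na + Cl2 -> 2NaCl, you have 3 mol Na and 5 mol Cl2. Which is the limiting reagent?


Mole ratio available / coefficient:
  Na: 3/2 = 1.500
  Cl2: 5/1 = 5.000
Smaller ratio is limiting.

Na


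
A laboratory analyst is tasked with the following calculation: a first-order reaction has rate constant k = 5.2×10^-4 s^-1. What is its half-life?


t½ = ln2/k = 0.693147/(5.2×10^-4 s^-1)
= 1333 s

1333 s


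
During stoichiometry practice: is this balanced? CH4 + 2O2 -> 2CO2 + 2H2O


Equation: CH4 + 2O2 -> 2CO2 + 2H2O
Check atoms: C: 1≠2, H: 4=4, O: 4≠6
Not balanced

No, not balanced


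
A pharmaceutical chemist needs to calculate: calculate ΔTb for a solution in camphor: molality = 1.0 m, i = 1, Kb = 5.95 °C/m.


ΔTb = Kb × m × i
= 5.95 × 1.0 × 1
= 5.95 °C

5.95 °C


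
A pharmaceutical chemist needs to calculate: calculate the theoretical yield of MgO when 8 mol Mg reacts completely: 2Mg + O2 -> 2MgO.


Mole ratio MgO:Mg = 2:2
n(MgO) = 8 × 2/2 = 8.000 mol
mass = 8.000 × 40.31 = 322.48 g

322.48 g


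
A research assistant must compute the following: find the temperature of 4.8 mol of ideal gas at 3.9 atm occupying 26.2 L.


PV = nRT  (R = 0.08206 L·atm/(mol·K))
T = PV/(nR) = 3.9×26.2/(4.8×0.08206)
= 102.18/0.393888
= 259.41 K

259.41 K


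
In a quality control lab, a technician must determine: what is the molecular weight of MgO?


M(MgO) = 1×24.31 + 1×16.0
= 24.31 + 16.0
= 40.31 g/mol

40.31 g/mol


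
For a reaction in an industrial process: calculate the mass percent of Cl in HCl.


M(HCl) = 1×1.008 + 1×35.45 = 36.458 g/mol
Mass of Cl = 1 × 35.45 = 35.45 g/mol
% Cl = 35.45/36.458 × 100 = 97.24%

97.24%


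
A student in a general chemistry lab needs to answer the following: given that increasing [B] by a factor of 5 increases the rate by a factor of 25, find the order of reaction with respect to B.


rate ∝ [B]^n
5^n = 25 → n = 2
Order in B: 2

2


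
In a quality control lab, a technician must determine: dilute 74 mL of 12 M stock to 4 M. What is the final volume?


C1V1 = C2V2
12 × 74 = 4 × V2
V2 = 888/4 = 222.0 mL

222.0 mL


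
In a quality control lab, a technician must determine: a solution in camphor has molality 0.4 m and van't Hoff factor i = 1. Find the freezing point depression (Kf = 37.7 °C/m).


ΔTf = Kf × m × i
= 37.7 × 0.4 × 1
= 15.08 °C

15.08 °C


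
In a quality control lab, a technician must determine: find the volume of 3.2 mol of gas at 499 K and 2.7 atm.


PV = nRT  (R = 0.08206 L·atm/(mol·K))
V = nRT/P = 3.2×0.08206×499/2.7
= 48.531 L

48.531 L


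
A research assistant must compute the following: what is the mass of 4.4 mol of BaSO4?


M(BaSO4) = 233.4 g/mol
mass = n × M = 4.4 × 233.4 = 1026.96 g

1026.96 g


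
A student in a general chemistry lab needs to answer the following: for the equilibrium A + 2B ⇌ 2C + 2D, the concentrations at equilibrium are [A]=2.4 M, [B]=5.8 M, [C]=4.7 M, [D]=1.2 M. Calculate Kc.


Kc = [C]^2[D]^2/([A][B]^2)
= (4.7^2 × 1.2^2)/(2.4^1 × 5.8^2)
= 31.8096/80.736
= 0.3940

0.3940


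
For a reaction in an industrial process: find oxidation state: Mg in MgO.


Group 2 metal: +2
Oxidation number: +2

+2


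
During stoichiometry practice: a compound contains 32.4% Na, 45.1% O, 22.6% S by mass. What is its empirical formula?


Assume 100 g sample. Moles of each element:
  Na: 32.4/22.99 = 1.409 mol
  O: 45.1/16.0 = 2.819 mol
  S: 22.6/32.07 = 0.705 mol
Divide by smallest (0.705):
  Na: 1.409/0.705 = 2.0
  O: 2.819/0.705 = 4.0
  S: 0.705/0.705 = 1.0
Empirical formula: Na2SO4

Na2SO4


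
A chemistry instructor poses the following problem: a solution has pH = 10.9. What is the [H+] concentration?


[H+] = 10^(-pH) = 10^(-10.9)
= 1.26×10^-11 M

1.26×10^-11 M


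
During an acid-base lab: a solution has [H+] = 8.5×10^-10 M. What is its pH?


pH = -log10([H+]) = -log10(8.5×10^-10)
= 10 - log10(8.5)
= 10 - 0.93
= 9.07

9.07


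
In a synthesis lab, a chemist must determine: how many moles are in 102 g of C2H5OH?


M(C2H5OH) = 46.07 g/mol
n = mass/M = 102/46.07 = 2.214 mol

2.214 mol


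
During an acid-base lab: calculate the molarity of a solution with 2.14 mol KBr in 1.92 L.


M = n/V = 2.14/1.92 = 1.115 mol/L

1.115 M


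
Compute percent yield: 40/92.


% yield = actual/theoretical × 100
= 40/92 × 100
= 43.48%

43.48%


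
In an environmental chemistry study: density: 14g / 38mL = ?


ρ = mass/volume
= 14/38
= 0.368 g/mL

0.368 g/mL


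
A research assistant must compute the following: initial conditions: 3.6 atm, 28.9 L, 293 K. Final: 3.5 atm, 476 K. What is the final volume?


P1V1/T1 = P2V2/T2
V2 = P1V1T2/(T1P2)
= 3.6×28.9×476/(293×3.5)
= 48.292 L

48.292 L


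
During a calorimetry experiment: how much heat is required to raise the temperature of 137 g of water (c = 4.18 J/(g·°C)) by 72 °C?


q = mcΔT = 137 × 4.18 × 72
= 41231.52 J

41231.52 J


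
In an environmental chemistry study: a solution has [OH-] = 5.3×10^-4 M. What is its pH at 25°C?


pOH = -log10([OH-]) = -log10(5.3×10^-4)
= 4 - log10(5.3) = 3.28
pH = 14 - pOH = 14 - 3.28 = 10.72

10.72


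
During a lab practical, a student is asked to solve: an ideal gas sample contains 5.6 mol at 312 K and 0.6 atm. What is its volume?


PV = nRT  (R = 0.08206 L·atm/(mol·K))
V = nRT/P = 5.6×0.08206×312/0.6
= 238.959 L

238.959 L


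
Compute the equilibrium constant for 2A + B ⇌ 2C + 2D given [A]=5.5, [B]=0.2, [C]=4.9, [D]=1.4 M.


Kc = [C]^2[D]^2/([A]^2[B])
= (4.9^2 × 1.4^2)/(5.5^2 × 0.2^1)
= 47.0596/6.05
= 7.778

7.778


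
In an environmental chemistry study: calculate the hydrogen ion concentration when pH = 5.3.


[H+] = 10^(-pH) = 10^(-5.3)
= 5.01×10^-6 M

5.01×10^-6 M


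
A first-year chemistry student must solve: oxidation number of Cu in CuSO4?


Sulfate is -2, so Cu = +2
Oxidation number: +2

+2


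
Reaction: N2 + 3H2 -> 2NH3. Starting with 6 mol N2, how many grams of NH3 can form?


Mole ratio NH3:N2 = 2:1
n(NH3) = 6 × 2/1 = 12.000 mol
mass = 12.000 × 17.03 = 204.36 g

204.36 g


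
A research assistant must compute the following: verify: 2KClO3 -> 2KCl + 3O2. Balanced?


Equation: 2KClO3 -> 2KCl + 3O2
Check atoms: Cl: 2=2, K: 2=2, O: 6=6
Balanced

Yes, balanced


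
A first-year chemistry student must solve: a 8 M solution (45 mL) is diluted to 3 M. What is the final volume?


C1V1 = C2V2
8 × 45 = 3 × V2
V2 = 360/3 = 120.0 mL

120.0 mL


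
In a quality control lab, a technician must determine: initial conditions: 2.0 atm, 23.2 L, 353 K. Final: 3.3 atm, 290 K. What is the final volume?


P1V1/T1 = P2V2/T2
V2 = P1V1T2/(T1P2)
= 2.0×23.2×290/(353×3.3)
= 11.551 L

11.551 L


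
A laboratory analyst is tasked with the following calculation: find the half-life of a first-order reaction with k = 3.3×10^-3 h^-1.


t½ = ln2/k = 0.693147/(3.3×10^-3 h^-1)
= 210.0 h

210.0 h


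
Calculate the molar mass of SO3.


M(SO3) = 1×32.07 + 3×16.0
= 32.07 + 48.0
= 80.07 g/mol

80.07 g/mol


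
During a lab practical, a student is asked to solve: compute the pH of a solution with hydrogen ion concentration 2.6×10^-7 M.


pH = -log10([H+]) = -log10(2.6×10^-7)
= 7 - log10(2.6)
= 7 - 0.41
= 6.59

6.59


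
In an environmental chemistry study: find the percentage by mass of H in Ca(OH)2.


M(Ca(OH)2) = 1×40.08 + 2×16.0 + 2×1.008 = 74.096 g/mol
Mass of H = 2 × 1.008 = 2.016 g/mol
% H = 2.016/74.096 × 100 = 2.72%

2.72%


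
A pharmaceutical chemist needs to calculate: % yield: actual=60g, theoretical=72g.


% yield = actual/theoretical × 100
= 60/72 × 100
= 83.33%

83.33%


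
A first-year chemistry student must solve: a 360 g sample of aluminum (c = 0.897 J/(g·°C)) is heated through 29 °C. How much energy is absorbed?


q = mcΔT = 360 × 0.897 × 29
= 9364.68 J

9364.68 J


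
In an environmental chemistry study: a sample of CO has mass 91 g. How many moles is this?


M(CO) = 28.01 g/mol
n = mass/M = 91/28.01 = 3.2488 mol

3.2488 mol


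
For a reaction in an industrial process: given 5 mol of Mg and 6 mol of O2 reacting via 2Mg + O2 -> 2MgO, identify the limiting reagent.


Mole ratio available / coefficient:
  Mg: 5/2 = 2.500
  O2: 6/1 = 6.000
Smaller ratio is limiting.

Mg


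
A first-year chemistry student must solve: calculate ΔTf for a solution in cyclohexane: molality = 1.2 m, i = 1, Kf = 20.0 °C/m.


ΔTf = Kf × m × i
= 20.0 × 1.2 × 1
= 24.0 °C

24.0 °C


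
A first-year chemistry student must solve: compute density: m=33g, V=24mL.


ρ = mass/volume
= 33/24
= 1.375 g/mL

1.375 g/mL


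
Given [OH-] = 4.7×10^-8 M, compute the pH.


pOH = -log10([OH-]) = -log10(4.7×10^-8)
= 8 - log10(4.7) = 7.33
pH = 14 - pOH = 14 - 7.33 = 6.67

6.67


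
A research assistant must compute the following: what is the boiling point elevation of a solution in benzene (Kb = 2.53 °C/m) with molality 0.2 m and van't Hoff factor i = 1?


ΔTb = Kb × m × i
= 2.53 × 0.2 × 1
= 0.506 °C

0.506 °C


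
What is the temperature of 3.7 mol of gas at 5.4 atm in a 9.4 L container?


PV = nRT  (R = 0.08206 L·atm/(mol·K))
T = PV/(nR) = 5.4×9.4/(3.7×0.08206)
= 50.76/0.303622
= 167.18 K

167.18 K


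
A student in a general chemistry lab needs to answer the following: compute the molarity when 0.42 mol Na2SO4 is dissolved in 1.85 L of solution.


M = n/V = 0.42/1.85 = 0.227 mol/L

0.227 M


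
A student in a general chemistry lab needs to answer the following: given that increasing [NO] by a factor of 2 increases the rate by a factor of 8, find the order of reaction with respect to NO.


rate ∝ [NO]^n
2^n = 8 → n = 3
Order in NO: 3

3


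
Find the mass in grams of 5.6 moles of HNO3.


M(HNO3) = 63.02 g/mol
mass = n × M = 5.6 × 63.02 = 352.91 g

352.91 g


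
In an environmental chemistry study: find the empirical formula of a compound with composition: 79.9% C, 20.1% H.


Assume 100 g sample. Moles of each element:
  C: 79.9/12.01 = 6.653 mol
  H: 20.1/1.008 = 19.94 mol
Divide by smallest (6.653):
  C: 6.653/6.653 = 1.0
  H: 19.94/6.653 = 3.0
Empirical formula: CH3

CH3


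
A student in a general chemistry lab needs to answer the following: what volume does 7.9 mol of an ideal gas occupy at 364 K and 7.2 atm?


PV = nRT  (R = 0.08206 L·atm/(mol·K))
V = nRT/P = 7.9×0.08206×364/7.2
= 32.774 L

32.774 L


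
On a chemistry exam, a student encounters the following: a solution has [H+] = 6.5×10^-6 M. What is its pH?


pH = -log10([H+]) = -log10(6.5×10^-6)
= 6 - log10(6.5)
= 6 - 0.81
= 5.19

5.19


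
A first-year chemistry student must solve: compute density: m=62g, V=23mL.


ρ = mass/volume
= 62/23
= 2.696 g/mL

2.696 g/mL


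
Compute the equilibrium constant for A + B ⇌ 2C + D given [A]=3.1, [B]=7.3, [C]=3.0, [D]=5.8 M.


Kc = [C]^2[D]/([A][B])
= (3.0^2 × 5.8^1)/(3.1^1 × 7.3^1)
= 52.2/22.63
= 2.307

2.307


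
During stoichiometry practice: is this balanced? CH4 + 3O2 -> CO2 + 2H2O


Equation: CH4 + 3O2 -> CO2 + 2H2O
Check atoms: C: 1=1, H: 4=4, O: 6≠4
Not balanced

No, not balanced


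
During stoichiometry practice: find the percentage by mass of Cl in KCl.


M(KCl) = 1×39.1 + 1×35.45 = 74.55 g/mol
Mass of Cl = 1 × 35.45 = 35.45 g/mol
% Cl = 35.45/74.55 × 100 = 47.55%

47.55%


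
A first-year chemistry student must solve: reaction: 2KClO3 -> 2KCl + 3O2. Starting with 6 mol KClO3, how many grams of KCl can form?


Mole ratio KCl:KClO3 = 2:2
n(KCl) = 6 × 2/2 = 6.000 mol
mass = 6.000 × 74.55 = 447.3 g

447.3 g


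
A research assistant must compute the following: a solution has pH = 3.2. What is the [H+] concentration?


[H+] = 10^(-pH) = 10^(-3.2)
= 6.31×10^-4 M

6.31×10^-4 M


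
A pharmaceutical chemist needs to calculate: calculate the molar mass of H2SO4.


M(H2SO4) = 2×1.008 + 1×32.07 + 4×16.0
= 2.02 + 32.07 + 64.0
= 98.09 g/mol

98.09 g/mol


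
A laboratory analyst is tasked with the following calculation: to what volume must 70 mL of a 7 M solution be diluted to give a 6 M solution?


C1V1 = C2V2
7 × 70 = 6 × V2
V2 = 490/6 = 81.67 mL

81.67 mL


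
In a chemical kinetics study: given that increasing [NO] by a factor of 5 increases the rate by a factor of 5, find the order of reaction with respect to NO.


rate ∝ [NO]^n
5^n = 5 → n = 1
Order in NO: 1

1


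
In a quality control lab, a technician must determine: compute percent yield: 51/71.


% yield = actual/theoretical × 100
= 51/71 × 100
= 71.83%

71.83%


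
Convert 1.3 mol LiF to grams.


M(LiF) = 25.94 g/mol
mass = n × M = 1.3 × 25.94 = 33.72 g

33.72 g


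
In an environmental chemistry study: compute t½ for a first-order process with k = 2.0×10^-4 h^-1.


t½ = ln2/k = 0.693147/(2.0×10^-4 h^-1)
= 3466 h

3466 h


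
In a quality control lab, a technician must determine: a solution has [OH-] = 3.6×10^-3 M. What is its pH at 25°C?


pOH = -log10([OH-]) = -log10(3.6×10^-3)
= 3 - log10(3.6) = 2.44
pH = 14 - pOH = 14 - 2.44 = 11.56

11.56


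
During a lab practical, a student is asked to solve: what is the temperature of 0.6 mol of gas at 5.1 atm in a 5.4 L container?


PV = nRT  (R = 0.08206 L·atm/(mol·K))
T = PV/(nR) = 5.1×5.4/(0.6×0.08206)
= 27.54/0.049236
= 559.35 K

559.35 K


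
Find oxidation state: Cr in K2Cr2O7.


2(+1) + 2x + 7(-2) = 0, so x = +6
Oxidation number: +6

+6


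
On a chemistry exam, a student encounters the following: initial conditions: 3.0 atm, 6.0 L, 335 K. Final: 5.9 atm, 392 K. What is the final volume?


P1V1/T1 = P2V2/T2
V2 = P1V1T2/(T1P2)
= 3.0×6.0×392/(335×5.9)
= 3.57 L

3.57 L


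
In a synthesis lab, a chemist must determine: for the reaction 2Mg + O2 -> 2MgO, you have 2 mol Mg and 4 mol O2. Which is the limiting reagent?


Mole ratio available / coefficient:
  Mg: 2/2 = 1.000
  O2: 4/1 = 4.000
Smaller ratio is limiting.

Mg


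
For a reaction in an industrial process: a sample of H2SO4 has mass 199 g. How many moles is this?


M(H2SO4) = 98.09 g/mol
n = mass/M = 199/98.09 = 2.0287 mol

2.0287 mol


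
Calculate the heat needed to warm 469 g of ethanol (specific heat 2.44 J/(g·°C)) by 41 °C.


q = mcΔT = 469 × 2.44 × 41
= 46918.76 J

46918.76 J


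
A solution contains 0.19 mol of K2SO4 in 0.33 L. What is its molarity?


M = n/V = 0.19/0.33 = 0.576 mol/L

0.576 M


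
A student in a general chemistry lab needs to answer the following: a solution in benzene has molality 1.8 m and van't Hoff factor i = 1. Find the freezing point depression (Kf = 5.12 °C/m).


ΔTf = Kf × m × i
= 5.12 × 1.8 × 1
= 9.216 °C

9.216 °C


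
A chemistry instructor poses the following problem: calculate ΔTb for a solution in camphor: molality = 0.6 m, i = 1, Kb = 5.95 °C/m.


ΔTb = Kb × m × i
= 5.95 × 0.6 × 1
= 3.57 °C

3.57 °C


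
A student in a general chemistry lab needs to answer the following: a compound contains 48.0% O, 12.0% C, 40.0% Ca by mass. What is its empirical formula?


Assume 100 g sample. Moles of each element:
  O: 48.0/16.0 = 3.0 mol
  C: 12.0/12.01 = 0.999 mol
  Ca: 40.0/40.08 = 0.998 mol
Divide by smallest (0.998):
  O: 3.0/0.998 = 3.01
  C: 0.999/0.998 = 1.0
  Ca: 0.998/0.998 = 1.0
Empirical formula: CaCO3

CaCO3


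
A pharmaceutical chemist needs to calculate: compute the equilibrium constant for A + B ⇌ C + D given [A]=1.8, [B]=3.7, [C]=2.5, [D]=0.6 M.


Kc = [C][D]/([A][B])
= (2.5^1 × 0.6^1)/(1.8^1 × 3.7^1)
= 1.5/6.66
= 0.2252

0.2252


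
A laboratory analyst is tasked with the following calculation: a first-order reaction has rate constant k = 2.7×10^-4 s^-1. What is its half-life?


t½ = ln2/k = 0.693147/(2.7×10^-4 s^-1)
= 2567 s

2567 s


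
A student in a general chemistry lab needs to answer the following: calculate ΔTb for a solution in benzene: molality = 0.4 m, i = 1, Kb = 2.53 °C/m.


ΔTb = Kb × m × i
= 2.53 × 0.4 × 1
= 1.012 °C

1.012 °C


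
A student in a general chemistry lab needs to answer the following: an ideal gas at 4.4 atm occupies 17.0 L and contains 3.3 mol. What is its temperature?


PV = nRT  (R = 0.08206 L·atm/(mol·K))
T = PV/(nR) = 4.4×17.0/(3.3×0.08206)
= 74.80/0.270798
= 276.22 K

276.22 K


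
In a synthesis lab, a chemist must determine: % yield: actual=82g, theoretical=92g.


% yield = actual/theoretical × 100
= 82/92 × 100
= 89.13%

89.13%


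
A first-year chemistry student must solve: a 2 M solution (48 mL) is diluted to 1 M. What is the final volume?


C1V1 = C2V2
2 × 48 = 1 × V2
V2 = 96/1 = 96.0 mL

96.0 mL


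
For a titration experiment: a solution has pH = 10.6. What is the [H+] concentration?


[H+] = 10^(-pH) = 10^(-10.6)
= 2.51×10^-11 M

2.51×10^-11 M


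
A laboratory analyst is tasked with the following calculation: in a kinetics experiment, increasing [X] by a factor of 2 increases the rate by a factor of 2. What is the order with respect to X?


rate ∝ [X]^n
2^n = 2 → n = 1
Order in X: 1

1


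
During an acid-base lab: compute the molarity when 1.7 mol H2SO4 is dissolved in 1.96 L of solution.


M = n/V = 1.7/1.96 = 0.867 mol/L

0.867 M


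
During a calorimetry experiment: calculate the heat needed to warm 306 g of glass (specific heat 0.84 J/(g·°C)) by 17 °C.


q = mcΔT = 306 × 0.84 × 17
= 4369.68 J

4369.68 J


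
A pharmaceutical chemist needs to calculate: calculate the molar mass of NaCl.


M(NaCl) = 1×22.99 + 1×35.45
= 22.99 + 35.45
= 58.44 g/mol

58.44 g/mol


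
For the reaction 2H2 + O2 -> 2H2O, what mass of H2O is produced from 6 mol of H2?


Mole ratio H2O:H2 = 2:2
n(H2O) = 6 × 2/2 = 6.000 mol
mass = 6.000 × 18.02 = 108.12 g

108.12 g


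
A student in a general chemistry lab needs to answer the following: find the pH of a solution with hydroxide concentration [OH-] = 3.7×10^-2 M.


pOH = -log10([OH-]) = -log10(3.7×10^-2)
= 2 - log10(3.7) = 1.43
pH = 14 - pOH = 14 - 1.43 = 12.57

12.57


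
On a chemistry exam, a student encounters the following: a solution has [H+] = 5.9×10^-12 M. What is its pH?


pH = -log10([H+]) = -log10(5.9×10^-12)
= 12 - log10(5.9)
= 12 - 0.77
= 11.23

11.23


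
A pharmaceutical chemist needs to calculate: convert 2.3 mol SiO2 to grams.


M(SiO2) = 60.09 g/mol
mass = n × M = 2.3 × 60.09 = 138.21 g

138.21 g


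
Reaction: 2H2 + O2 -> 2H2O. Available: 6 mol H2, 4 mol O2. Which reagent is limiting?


Mole ratio available / coefficient:
  H2: 6/2 = 3.000
  O2: 4/1 = 4.000
Smaller ratio is limiting.

H2


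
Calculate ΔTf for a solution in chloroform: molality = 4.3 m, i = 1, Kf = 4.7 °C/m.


ΔTf = Kf × m × i
= 4.7 × 4.3 × 1
= 20.21 °C

20.21 °C


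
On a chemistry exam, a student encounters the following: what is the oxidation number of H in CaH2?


H with a metal (hydride): -1
Oxidation number: -1

-1


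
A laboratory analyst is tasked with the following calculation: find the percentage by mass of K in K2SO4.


M(K2SO4) = 2×39.1 + 1×32.07 + 4×16.0 = 174.27 g/mol
Mass of K = 2 × 39.1 = 78.20 g/mol
% K = 78.20/174.27 × 100 = 44.87%

44.87%


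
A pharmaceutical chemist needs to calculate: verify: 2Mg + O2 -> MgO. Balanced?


Equation: 2Mg + O2 -> MgO
Check atoms: Mg: 2≠1, O: 2≠1
Not balanced

No, not balanced


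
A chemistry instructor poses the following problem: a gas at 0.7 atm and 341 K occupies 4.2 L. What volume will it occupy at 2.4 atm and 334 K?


P1V1/T1 = P2V2/T2
V2 = P1V1T2/(T1P2)
= 0.7×4.2×334/(341×2.4)
= 1.2 L

1.2 L


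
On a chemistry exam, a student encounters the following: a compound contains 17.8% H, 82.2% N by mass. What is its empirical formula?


Assume 100 g sample. Moles of each element:
  H: 17.8/1.008 = 17.659 mol
  N: 82.2/14.01 = 5.867 mol
Divide by smallest (5.867):
  H: 17.659/5.867 = 3.01
  N: 5.867/5.867 = 1.0
Empirical formula: NH3

NH3


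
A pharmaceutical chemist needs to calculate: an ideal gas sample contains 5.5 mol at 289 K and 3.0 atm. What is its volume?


PV = nRT  (R = 0.08206 L·atm/(mol·K))
V = nRT/P = 5.5×0.08206×289/3.0
= 43.478 L

43.478 L


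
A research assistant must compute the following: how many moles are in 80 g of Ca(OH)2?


M(Ca(OH)2) = 74.1 g/mol
n = mass/M = 80/74.1 = 1.0796 mol

1.0796 mol


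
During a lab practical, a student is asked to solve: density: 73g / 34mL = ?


ρ = mass/volume
= 73/34
= 2.147 g/mL

2.147 g/mL


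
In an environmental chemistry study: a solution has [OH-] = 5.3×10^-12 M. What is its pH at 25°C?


pOH = -log10([OH-]) = -log10(5.3×10^-12)
= 12 - log10(5.3) = 11.28
pH = 14 - pOH = 14 - 11.28 = 2.72

2.72


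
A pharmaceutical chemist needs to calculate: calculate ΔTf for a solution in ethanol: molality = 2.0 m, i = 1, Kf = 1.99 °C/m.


ΔTf = Kf × m × i
= 1.99 × 2.0 × 1
= 3.98 °C

3.98 °C


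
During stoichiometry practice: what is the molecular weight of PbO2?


M(PbO2) = 1×207.2 + 2×16.0
= 207.2 + 32.0
= 239.2 g/mol

239.2 g/mol


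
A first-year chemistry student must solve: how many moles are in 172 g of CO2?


M(CO2) = 44.01 g/mol
n = mass/M = 172/44.01 = 3.9082 mol

3.9082 mol


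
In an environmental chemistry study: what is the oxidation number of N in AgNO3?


(+1) + x + 3(-2) = 0, so x = +5
Oxidation number: +5

+5


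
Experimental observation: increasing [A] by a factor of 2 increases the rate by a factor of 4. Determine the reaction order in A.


rate ∝ [A]^n
2^n = 4 → n = 2
Order in A: 2

2


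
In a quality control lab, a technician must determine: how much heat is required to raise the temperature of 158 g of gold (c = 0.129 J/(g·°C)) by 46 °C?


q = mcΔT = 158 × 0.129 × 46
= 937.57 J

937.57 J


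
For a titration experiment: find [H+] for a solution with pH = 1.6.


[H+] = 10^(-pH) = 10^(-1.6)
= 2.51×10^-2 M

2.51×10^-2 M


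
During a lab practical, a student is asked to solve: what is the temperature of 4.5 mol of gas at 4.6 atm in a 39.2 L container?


PV = nRT  (R = 0.08206 L·atm/(mol·K))
T = PV/(nR) = 4.6×39.2/(4.5×0.08206)
= 180.32/0.369270
= 488.31 K

488.31 K


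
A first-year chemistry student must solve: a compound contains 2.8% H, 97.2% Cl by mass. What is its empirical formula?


Assume 100 g sample. Moles of each element:
  H: 2.8/1.008 = 2.778 mol
  Cl: 97.2/35.45 = 2.742 mol
Divide by smallest (2.742):
  H: 2.778/2.742 = 1.01
  Cl: 2.742/2.742 = 1.0
Empirical formula: HCl

HCl


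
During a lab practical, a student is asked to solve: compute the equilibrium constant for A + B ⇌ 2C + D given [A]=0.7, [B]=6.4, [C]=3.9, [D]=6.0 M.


Kc = [C]^2[D]/([A][B])
= (3.9^2 × 6.0^1)/(0.7^1 × 6.4^1)
= 91.26/4.48
= 20.37

20.37


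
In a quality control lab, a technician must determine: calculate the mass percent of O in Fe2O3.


M(Fe2O3) = 2×55.85 + 3×16.0 = 159.70 g/mol
Mass of O = 3 × 16.0 = 48.00 g/mol
% O = 48.00/159.70 × 100 = 30.06%

30.06%


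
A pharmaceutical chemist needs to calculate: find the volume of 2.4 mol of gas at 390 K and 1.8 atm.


PV = nRT  (R = 0.08206 L·atm/(mol·K))
V = nRT/P = 2.4×0.08206×390/1.8
= 42.671 L

42.671 L


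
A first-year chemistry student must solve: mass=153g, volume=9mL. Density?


ρ = mass/volume
= 153/9
= 17.0 g/mL

17.0 g/mL


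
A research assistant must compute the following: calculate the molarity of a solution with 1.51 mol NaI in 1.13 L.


M = n/V = 1.51/1.13 = 1.336 mol/L

1.336 M


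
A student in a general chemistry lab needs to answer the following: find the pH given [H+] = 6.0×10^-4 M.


pH = -log10([H+]) = -log10(6.0×10^-4)
= 4 - log10(6.0)
= 4 - 0.78
= 3.22

3.22


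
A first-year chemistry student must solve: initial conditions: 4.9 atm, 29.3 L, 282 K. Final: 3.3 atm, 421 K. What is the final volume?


P1V1/T1 = P2V2/T2
V2 = P1V1T2/(T1P2)
= 4.9×29.3×421/(282×3.3)
= 64.951 L

64.951 L
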